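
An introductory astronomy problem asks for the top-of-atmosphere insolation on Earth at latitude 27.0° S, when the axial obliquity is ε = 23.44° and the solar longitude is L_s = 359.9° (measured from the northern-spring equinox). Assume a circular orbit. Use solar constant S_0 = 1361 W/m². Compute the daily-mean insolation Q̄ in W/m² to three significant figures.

Q̄ ≈ 386 W/m²

Solar declination: sin δ = sin ε · sin L_s = sin 23.44° × sin 359.9° = -0.00069, so δ = -0.040°.
cos h₀ = −tan(-27.0°) tan(-0.040°) = -0.0004, h₀ = 1.5712 rad.
Bracket: h₀ sin ϕ sin δ + cos ϕ cos δ sin h₀ = 1.5712×-0.45399×-0.00069 + 0.89101×1.00000×1.00000 = 0.000492 + 0.891010 = 0.891502.
Q̄ = (S_0/π) × [bracket] = (1361/π) × 0.891502 = 386.2 W/m².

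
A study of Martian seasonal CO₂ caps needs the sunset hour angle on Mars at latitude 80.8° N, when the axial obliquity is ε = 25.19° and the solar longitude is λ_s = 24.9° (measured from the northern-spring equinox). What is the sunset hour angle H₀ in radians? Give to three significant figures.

Solar declination: sin δ = sin ε · sin λ_s = sin 25.19° × sin 24.9° = 0.17920, so δ = +10.323°.
Sunrise equation: cos H₀ = −tan φ · tan δ = -1.1246 ≤ −1, so the Sun never sets (polar day) and H₀ = π.

H₀ = 3.14 rad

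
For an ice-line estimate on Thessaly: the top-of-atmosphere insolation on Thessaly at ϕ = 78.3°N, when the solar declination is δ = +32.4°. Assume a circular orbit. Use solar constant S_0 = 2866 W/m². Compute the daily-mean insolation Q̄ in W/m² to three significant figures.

Q̄ ≈ 1.50e+03 W/m²

cos h₀ = −tan(+78.3°) tan(+32.400°) = -3.0645 ≤ −1 ⇒ polar day, h₀ = π.
Bracket: h₀ sin ϕ sin δ + cos ϕ cos δ sin h₀ = 3.1416×0.97922×0.53583 + 0.20279×0.84433×0.00000 = 1.648383 + 0.000000 = 1.648383.
Q̄ = (S_0/π) × [bracket] = (2866/π) × 1.648383 = 1504 W/m².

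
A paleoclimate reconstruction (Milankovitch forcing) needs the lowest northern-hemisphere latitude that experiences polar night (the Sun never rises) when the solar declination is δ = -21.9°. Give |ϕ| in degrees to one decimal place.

Polar night requires cos h₀ = −tan ϕ tan δ ≥ 1, i.e. tan ϕ tan δ ≤ −1.
The boundary is |tan ϕ| · |tan δ| = 1, so |ϕ| = 90° − |δ| = 90° − 21.9° = 68.1° in the northern hemisphere.

|ϕ| = 68.1°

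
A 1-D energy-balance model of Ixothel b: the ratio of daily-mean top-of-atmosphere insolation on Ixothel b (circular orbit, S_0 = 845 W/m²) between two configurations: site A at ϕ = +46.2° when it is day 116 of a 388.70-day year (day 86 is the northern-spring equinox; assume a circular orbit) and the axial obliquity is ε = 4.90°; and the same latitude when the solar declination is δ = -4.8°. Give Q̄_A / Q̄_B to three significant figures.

Q̄_A / Q̄_B ≈ 1.23

— Configuration A (ϕ=+46.2°):
Solar longitude: L_s = 360° × (116 − 86)/388.70 = 27.785°.
sin δ = sin 4.90° × sin 27.785° = 0.03982, so δ = +2.282°.
cos h₀ = −tan(+46.2°) tan(+2.282°) = -0.0416, h₀ = 1.6124 rad.
Bracket: h₀ sin ϕ sin δ + cos ϕ cos δ sin h₀ = 1.6124×0.72176×0.03982 + 0.69214×0.99921×0.99914 = 0.046341 + 0.690998 = 0.737339.
Q̄ = (S_0/π) × [bracket] = (845/π) × 0.737339 = 198.32 W/m².
— Configuration B (ϕ=+46.2°):
cos h₀ = −tan(+46.2°) tan(-4.800°) = 0.0876, h₀ = 1.4831 rad.
Bracket: h₀ sin ϕ sin δ + cos ϕ cos δ sin h₀ = 1.4831×0.72176×-0.08368 + 0.69214×0.99649×0.99616 = -0.089575 + 0.687062 = 0.597487.
Q̄ = (S_0/π) × [bracket] = (845/π) × 0.597487 = 160.71 W/m².
Ratio Q̄_A / Q̄_B = 198.32 / 160.71 = 1.234.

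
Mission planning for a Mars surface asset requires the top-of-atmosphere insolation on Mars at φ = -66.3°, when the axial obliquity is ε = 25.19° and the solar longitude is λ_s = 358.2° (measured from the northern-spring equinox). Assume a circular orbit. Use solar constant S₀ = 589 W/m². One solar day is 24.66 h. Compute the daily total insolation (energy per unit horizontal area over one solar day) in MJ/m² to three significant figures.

7.01 MJ/m²

Solar declination: sin δ = sin ε · sin λ_s = sin 25.19° × sin 358.2° = -0.01337, so δ = -0.766°.
cos H₀ = −tan(-66.3°) tan(-0.766°) = -0.0305, H₀ = 1.6013 rad.
Bracket: H₀ sin φ sin δ + cos φ cos δ sin H₀ = 1.6013×-0.91566×-0.01337 + 0.40195×0.99991×0.99954 = 0.019604 + 0.401729 = 0.421333.
Q̄ = (S₀/π) × [bracket] = (589/π) × 0.421333 = 78.993 W/m².
Daily total = Q̄ × 24.66 h × 3600 s/h = 78.993 × 24.66 × 3600 / 10⁶ = 7.013 MJ/m².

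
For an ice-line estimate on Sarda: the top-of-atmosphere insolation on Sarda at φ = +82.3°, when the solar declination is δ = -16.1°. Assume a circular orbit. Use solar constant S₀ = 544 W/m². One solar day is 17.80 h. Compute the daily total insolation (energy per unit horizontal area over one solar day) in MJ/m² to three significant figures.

0.00 MJ/m²

cos H₀ = −tan(+82.3°) tan(-16.100°) = 2.1348 ≥ 1 ⇒ polar night, H₀ = 0 and Q̄ = 0.
Daily total = Q̄ × 17.80 h × 3600 s/h = 0.00 MJ/m².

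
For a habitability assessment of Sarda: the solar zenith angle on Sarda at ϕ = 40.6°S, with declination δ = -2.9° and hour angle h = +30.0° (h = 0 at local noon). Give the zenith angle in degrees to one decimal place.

cos θ_z = sin ϕ sin δ + cos ϕ cos δ cos h = 0.032925 + 0.656706 = 0.689631.
θ_z = arccos(0.689631) = 46.4°.

θ_z = 46.4°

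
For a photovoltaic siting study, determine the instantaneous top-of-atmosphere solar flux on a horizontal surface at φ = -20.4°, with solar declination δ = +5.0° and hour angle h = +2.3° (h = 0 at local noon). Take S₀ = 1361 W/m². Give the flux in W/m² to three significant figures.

cos θ_z = sin φ sin δ + cos φ cos δ cos h = -0.030380 + 0.932963 = 0.902583.
Flux = S₀ · cos θ_z = 1361 × 0.902583 = 1228 W/m².

1.23e+03 W/m²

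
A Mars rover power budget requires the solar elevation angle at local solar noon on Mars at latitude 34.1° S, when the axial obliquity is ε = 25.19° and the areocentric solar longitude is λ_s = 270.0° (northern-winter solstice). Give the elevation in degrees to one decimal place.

sin δ = sin 25.19° × sin 270.0° = -0.42562, so δ = -25.190°.
At local noon the hour angle is zero, so the zenith angle equals |φ − δ| = |-34.1° − (-25.190°)| = 8.910°.
Elevation = 90° − 8.910° = 81.1°.

81.1°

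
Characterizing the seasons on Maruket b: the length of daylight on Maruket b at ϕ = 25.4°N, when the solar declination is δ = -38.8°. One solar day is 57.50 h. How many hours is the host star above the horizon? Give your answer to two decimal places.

cos h₀ = −tan ϕ · tan δ = −tan(+25.4°) × tan(-38.800°) = 0.3818, so h₀ = 1.1791 rad = 67.56°.
Daylight = 2h₀/(2π) × 57.50 h = (1.1791/π) × 57.50 = 21.58 h.

21.58 h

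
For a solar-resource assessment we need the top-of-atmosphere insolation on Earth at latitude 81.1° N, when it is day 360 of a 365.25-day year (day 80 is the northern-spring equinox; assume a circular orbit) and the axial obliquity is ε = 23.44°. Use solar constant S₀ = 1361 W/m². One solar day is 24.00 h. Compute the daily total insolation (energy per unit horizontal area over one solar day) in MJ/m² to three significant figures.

0.00 MJ/m²

Solar longitude: λ_s = 360° × (360 − 80)/365.25 = 275.975°.
sin δ = sin 23.44° × sin 275.975° = -0.39563, so δ = -23.305°.
cos H₀ = −tan(+81.1°) tan(-23.305°) = 2.7509 ≥ 1 ⇒ polar night, H₀ = 0 and Q̄ = 0.
Daily total = Q̄ × 24.00 h × 3600 s/h = 0.00 MJ/m².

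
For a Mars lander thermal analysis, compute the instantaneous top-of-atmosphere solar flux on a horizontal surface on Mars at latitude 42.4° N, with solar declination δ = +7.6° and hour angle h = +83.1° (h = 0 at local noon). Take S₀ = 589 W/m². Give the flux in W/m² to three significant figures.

cos θ_z = sin φ sin δ + cos φ cos δ cos h = 0.089181 + 0.087936 = 0.177117.
Flux = S₀ · cos θ_z = 589 × 0.177117 = 104.3 W/m².

104 W/m²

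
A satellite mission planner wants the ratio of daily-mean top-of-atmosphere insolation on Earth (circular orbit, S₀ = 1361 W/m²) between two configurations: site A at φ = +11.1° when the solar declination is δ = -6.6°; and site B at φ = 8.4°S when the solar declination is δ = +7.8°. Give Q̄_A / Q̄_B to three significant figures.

Q̄_A / Q̄_B ≈ 0.991

— Configuration A (φ=+11.1°):
cos H₀ = −tan(+11.1°) tan(-6.600°) = 0.0227, H₀ = 1.5481 rad.
Bracket: H₀ sin φ sin δ + cos φ cos δ sin H₀ = 1.5481×0.19252×-0.11494 + 0.98129×0.99337×0.99974 = -0.034257 + 0.974531 = 0.940274.
Q̄ = (S₀/π) × [bracket] = (1361/π) × 0.940274 = 407.35 W/m².
— Configuration B (φ=-8.4°):
cos H₀ = −tan(-8.4°) tan(+7.800°) = 0.0202, H₀ = 1.5506 rad.
Bracket: H₀ sin φ sin δ + cos φ cos δ sin H₀ = 1.5506×-0.14608×0.13572 + 0.98927×0.99075×0.99980 = -0.030742 + 0.979923 = 0.949181.
Q̄ = (S₀/π) × [bracket] = (1361/π) × 0.949181 = 411.20 W/m².
Ratio Q̄_A / Q̄_B = 407.35 / 411.20 = 0.9906.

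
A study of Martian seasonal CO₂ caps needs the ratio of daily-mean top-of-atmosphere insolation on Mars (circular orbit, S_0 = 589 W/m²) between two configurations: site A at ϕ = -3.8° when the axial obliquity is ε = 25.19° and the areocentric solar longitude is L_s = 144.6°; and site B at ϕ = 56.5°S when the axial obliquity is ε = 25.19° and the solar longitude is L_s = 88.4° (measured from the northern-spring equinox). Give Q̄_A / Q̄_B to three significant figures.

Q̄_A / Q̄_B ≈ 12.6

— Configuration A (ϕ=-3.8°):
sin δ = sin 25.19° × sin 144.6° = 0.24655, so δ = +14.274°.
cos h₀ = −tan(-3.8°) tan(+14.274°) = 0.0169, h₀ = 1.5539 rad.
Bracket: h₀ sin ϕ sin δ + cos ϕ cos δ sin h₀ = 1.5539×-0.06627×0.24655 + 0.99780×0.96913×0.99986 = -0.025389 + 0.966863 = 0.941474.
Q̄ = (S_0/π) × [bracket] = (589/π) × 0.941474 = 176.51 W/m².
— Configuration B (ϕ=-56.5°):
Solar declination: sin δ = sin ε · sin L_s = sin 25.19° × sin 88.4° = 0.42546, so δ = +25.179°.
cos h₀ = −tan(-56.5°) tan(+25.179°) = 0.7103, h₀ = 0.7809 rad.
Bracket: h₀ sin ϕ sin δ + cos ϕ cos δ sin h₀ = 0.7809×-0.83389×0.42546 + 0.55194×0.90498×0.70391 = -0.277053 + 0.351599 = 0.074546.
Q̄ = (S_0/π) × [bracket] = (589/π) × 0.074546 = 13.976 W/m².
Ratio Q̄_A / Q̄_B = 176.51 / 13.976 = 12.63.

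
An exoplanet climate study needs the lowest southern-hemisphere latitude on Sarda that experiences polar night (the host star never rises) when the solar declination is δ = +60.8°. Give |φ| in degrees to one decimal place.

|φ| = 29.2°

Polar night requires cos H₀ = −tan φ tan δ ≥ 1, i.e. tan φ tan δ ≤ −1.
The boundary is |tan φ| · |tan δ| = 1, so |φ| = 90° − |δ| = 90° − 60.8° = 29.2° in the southern hemisphere.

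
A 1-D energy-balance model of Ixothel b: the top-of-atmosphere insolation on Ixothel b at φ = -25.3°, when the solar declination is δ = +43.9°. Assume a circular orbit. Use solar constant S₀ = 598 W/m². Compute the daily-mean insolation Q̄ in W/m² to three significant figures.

cos H₀ = −tan(-25.3°) tan(+43.900°) = 0.4549, H₀ = 1.0986 rad.
Bracket: H₀ sin φ sin δ + cos φ cos δ sin H₀ = 1.0986×-0.42736×0.69340 + 0.90408×0.72055×0.89055 = -0.325550 + 0.580135 = 0.254585.
Q̄ = (S₀/π) × [bracket] = (598/π) × 0.254585 = 48.46 W/m².

Q̄ ≈ 48.5 W/m²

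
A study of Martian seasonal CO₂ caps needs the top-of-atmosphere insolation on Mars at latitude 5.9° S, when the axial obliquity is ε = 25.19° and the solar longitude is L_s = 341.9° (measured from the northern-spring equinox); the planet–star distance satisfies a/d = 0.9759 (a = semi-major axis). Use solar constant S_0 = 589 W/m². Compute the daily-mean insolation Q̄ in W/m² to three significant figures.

Q̄ ≈ 180 W/m²

Solar declination: sin δ = sin ε · sin L_s = sin 25.19° × sin 341.9° = -0.13223, so δ = -7.599°.
cos h₀ = −tan(-5.9°) tan(-7.599°) = -0.0138, h₀ = 1.5846 rad.
Bracket: h₀ sin ϕ sin δ + cos ϕ cos δ sin h₀ = 1.5846×-0.10279×-0.13223 + 0.99470×0.99122×0.99990 = 0.021538 + 0.985868 = 1.007406.
Inverse-square distance factor (a/d)² = 0.9759² = 0.952381.
Q̄ = (S_0/π) × 0.952381 × [bracket] = (589/π) × 0.952381 × 1.007406 = 179.9 W/m².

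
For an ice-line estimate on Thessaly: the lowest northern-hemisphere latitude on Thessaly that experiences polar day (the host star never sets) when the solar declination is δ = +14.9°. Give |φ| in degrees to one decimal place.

Polar day requires cos H₀ = −tan φ tan δ ≤ −1, i.e. tan φ tan δ ≥ 1.
The boundary is |tan φ| · |tan δ| = 1, so |φ| = 90° − |δ| = 90° − 14.9° = 75.1° in the northern hemisphere.

|φ| = 75.1°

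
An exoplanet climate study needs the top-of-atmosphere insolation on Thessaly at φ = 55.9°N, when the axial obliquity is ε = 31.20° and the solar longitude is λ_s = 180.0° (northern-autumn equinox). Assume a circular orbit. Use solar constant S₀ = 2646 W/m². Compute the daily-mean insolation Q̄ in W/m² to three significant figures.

Q̄ ≈ 472 W/m²

Solar declination: sin δ = sin ε · sin λ_s = sin 31.20° × sin 180.0° = 0.00000, so δ = +0.000°.
cos H₀ = −tan(+55.9°) tan(+0.000°) = -0.0000, H₀ = 1.5708 rad.
Bracket: H₀ sin φ sin δ + cos φ cos δ sin H₀ = 1.5708×0.82806×0.00000 + 0.56064×1.00000×1.00000 = 0.000000 + 0.560640 = 0.560640.
Q̄ = (S₀/π) × [bracket] = (2646/π) × 0.560640 = 472.2 W/m².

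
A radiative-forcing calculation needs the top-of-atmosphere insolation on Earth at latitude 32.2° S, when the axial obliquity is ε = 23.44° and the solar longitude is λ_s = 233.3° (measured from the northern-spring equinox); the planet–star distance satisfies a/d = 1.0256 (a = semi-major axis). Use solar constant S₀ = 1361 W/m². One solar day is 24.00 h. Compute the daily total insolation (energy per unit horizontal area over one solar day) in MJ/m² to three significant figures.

42.8 MJ/m²

Solar declination: sin δ = sin ε · sin λ_s = sin 23.44° × sin 233.3° = -0.31894, so δ = -18.599°.
cos H₀ = −tan(-32.2°) tan(-18.599°) = -0.2119, H₀ = 1.7843 rad.
Bracket: H₀ sin φ sin δ + cos φ cos δ sin H₀ = 1.7843×-0.53288×-0.31894 + 0.84619×0.94778×0.97729 = 0.303254 + 0.783788 = 1.087042.
Inverse-square distance factor (a/d)² = 1.0256² = 1.051855.
Q̄ = (S₀/π) × 1.051855 × [bracket] = (1361/π) × 1.051855 × 1.087042 = 495.35 W/m².
Daily total = Q̄ × 24.00 h × 3600 s/h = 495.35 × 24.00 × 3600 / 10⁶ = 42.80 MJ/m².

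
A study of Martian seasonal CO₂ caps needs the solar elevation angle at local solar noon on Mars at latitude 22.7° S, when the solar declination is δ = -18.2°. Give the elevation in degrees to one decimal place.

At local noon the hour angle is zero, so the zenith angle equals |φ − δ| = |-22.7° − (-18.200°)| = 4.500°.
Elevation = 90° − 4.500° = 85.5°.

85.5°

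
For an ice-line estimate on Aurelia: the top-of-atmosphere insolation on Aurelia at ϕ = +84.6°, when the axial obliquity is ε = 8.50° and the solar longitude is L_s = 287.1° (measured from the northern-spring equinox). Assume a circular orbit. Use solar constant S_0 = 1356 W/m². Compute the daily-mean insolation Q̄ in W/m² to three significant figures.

Q̄ ≈ 0.00 W/m²

Solar declination: sin δ = sin ε · sin L_s = sin 8.50° × sin 287.1° = -0.14128, so δ = -8.122°.
cos h₀ = −tan(+84.6°) tan(-8.122°) = 1.5097 ≥ 1 ⇒ polar night, h₀ = 0 and Q̄ = 0.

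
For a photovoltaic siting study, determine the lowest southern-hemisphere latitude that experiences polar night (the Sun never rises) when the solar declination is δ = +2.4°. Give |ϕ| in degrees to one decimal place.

|ϕ| = 87.6°

Polar night requires cos h₀ = −tan ϕ tan δ ≥ 1, i.e. tan ϕ tan δ ≤ −1.
The boundary is |tan ϕ| · |tan δ| = 1, so |ϕ| = 90° − |δ| = 90° − 2.4° = 87.6° in the southern hemisphere.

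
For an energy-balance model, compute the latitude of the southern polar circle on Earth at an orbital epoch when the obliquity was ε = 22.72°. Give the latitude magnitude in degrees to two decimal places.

67.28°

The polar circle is the lowest latitude that experiences at least one full rotation of continuous darkness at the northern-summer solstice; it lies at |ϕ| = 90° − ε = 90° − 22.72° = 67.28°.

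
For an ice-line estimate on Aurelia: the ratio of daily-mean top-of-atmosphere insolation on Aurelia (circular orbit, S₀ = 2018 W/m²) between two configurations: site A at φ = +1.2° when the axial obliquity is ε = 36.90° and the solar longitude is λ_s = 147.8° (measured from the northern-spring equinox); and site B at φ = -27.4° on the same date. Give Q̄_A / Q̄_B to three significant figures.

— Configuration A (φ=+1.2°):
Solar declination: sin δ = sin ε · sin λ_s = sin 36.90° × sin 147.8° = 0.31995, so δ = +18.660°.
cos H₀ = −tan(+1.2°) tan(+18.660°) = -0.0071, H₀ = 1.5779 rad.
Bracket: H₀ sin φ sin δ + cos φ cos δ sin H₀ = 1.5779×0.02094×0.31995 + 0.99978×0.94743×0.99997 = 0.010572 + 0.947193 = 0.957765.
Q̄ = (S₀/π) × [bracket] = (2018/π) × 0.957765 = 615.22 W/m².
— Configuration B (φ=-27.4°):
cos H₀ = −tan(-27.4°) tan(+18.660°) = 0.1750, H₀ = 1.3948 rad.
Bracket: H₀ sin φ sin δ + cos φ cos δ sin H₀ = 1.3948×-0.46020×0.31995 + 0.88782×0.94743×0.98456 = -0.205372 + 0.828160 = 0.622788.
Q̄ = (S₀/π) × [bracket] = (2018/π) × 0.622788 = 400.05 W/m².
Ratio Q̄_A / Q̄_B = 615.22 / 400.05 = 1.538.

Q̄_A / Q̄_B ≈ 1.54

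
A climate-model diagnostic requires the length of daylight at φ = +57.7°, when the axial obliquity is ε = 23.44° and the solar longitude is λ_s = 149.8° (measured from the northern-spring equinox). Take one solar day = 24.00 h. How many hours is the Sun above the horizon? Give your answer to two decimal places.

Solar declination: sin δ = sin ε · sin λ_s = sin 23.44° × sin 149.8° = 0.20010, so δ = +11.543°.
cos H₀ = −tan φ · tan δ = −tan(+57.7°) × tan(+11.543°) = -0.3231, so H₀ = 1.8998 rad = 108.85°.
Daylight = 2H₀/(2π) × 24.00 h = (1.8998/π) × 24.00 = 14.51 h.

14.51 h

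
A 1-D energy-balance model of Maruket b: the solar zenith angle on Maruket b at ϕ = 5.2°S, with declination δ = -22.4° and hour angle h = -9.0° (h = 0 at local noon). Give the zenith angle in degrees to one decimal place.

cos θ_z = sin ϕ sin δ + cos ϕ cos δ cos h = 0.034537 + 0.909405 = 0.943942.
θ_z = arccos(0.943942) = 19.3°.

θ_z = 19.3°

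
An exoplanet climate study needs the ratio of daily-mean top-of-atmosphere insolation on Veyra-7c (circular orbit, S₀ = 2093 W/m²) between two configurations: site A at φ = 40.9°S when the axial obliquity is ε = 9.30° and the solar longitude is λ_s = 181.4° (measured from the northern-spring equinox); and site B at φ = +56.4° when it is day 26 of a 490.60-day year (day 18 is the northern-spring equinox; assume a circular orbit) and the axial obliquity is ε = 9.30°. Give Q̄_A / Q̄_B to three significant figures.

— Configuration A (φ=-40.9°):
Solar declination: sin δ = sin ε · sin λ_s = sin 9.30° × sin 181.4° = -0.00395, so δ = -0.226°.
cos H₀ = −tan(-40.9°) tan(-0.226°) = -0.0034, H₀ = 1.5742 rad.
Bracket: H₀ sin φ sin δ + cos φ cos δ sin H₀ = 1.5742×-0.65474×-0.00395 + 0.75585×0.99999×0.99999 = 0.004071 + 0.755835 = 0.759906.
Q̄ = (S₀/π) × [bracket] = (2093/π) × 0.759906 = 506.27 W/m².
— Configuration B (φ=+56.4°):
Solar longitude: λ_s = 360° × (26 − 18)/490.60 = 5.870°.
sin δ = sin 9.30° × sin 5.870° = 0.01653, so δ = +0.947°.
cos H₀ = −tan(+56.4°) tan(+0.947°) = -0.0249, H₀ = 1.5957 rad.
Bracket: H₀ sin φ sin δ + cos φ cos δ sin H₀ = 1.5957×0.83292×0.01653 + 0.55339×0.99986×0.99969 = 0.021970 + 0.553141 = 0.575111.
Q̄ = (S₀/π) × [bracket] = (2093/π) × 0.575111 = 383.15 W/m².
Ratio Q̄_A / Q̄_B = 506.27 / 383.15 = 1.321.

Q̄_A / Q̄_B ≈ 1.32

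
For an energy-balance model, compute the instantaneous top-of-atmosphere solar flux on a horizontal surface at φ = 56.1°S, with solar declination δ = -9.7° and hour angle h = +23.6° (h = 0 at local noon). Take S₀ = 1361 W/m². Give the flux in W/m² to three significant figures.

cos θ_z = sin φ sin δ + cos φ cos δ cos h = 0.139848 + 0.503790 = 0.643638.
Flux = S₀ · cos θ_z = 1361 × 0.643638 = 876.0 W/m².

876 W/m²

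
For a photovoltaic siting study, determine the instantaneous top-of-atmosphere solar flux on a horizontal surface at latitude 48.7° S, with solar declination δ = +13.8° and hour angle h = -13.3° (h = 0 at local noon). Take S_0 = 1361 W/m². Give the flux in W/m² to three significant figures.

cos θ_z = sin ϕ sin δ + cos ϕ cos δ cos h = -0.179202 + 0.623759 = 0.444557.
Flux = S_0 · cos θ_z = 1361 × 0.444557 = 605.0 W/m².

605 W/m²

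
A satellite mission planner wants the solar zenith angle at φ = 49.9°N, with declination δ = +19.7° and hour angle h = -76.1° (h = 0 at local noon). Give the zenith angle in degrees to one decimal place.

θ_z = 66.2°

cos θ_z = sin φ sin δ + cos φ cos δ cos h = 0.257851 + 0.145680 = 0.403531.
θ_z = arccos(0.403531) = 66.2°.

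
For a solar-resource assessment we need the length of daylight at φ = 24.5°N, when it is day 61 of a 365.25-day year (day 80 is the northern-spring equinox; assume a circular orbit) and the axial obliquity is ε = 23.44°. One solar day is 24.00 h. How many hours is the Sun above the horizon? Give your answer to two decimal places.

Solar longitude: λ_s = 360° × (61 − 80)/365.25 = -18.727°, i.e. -18.727° + 360° = 341.273°.
sin δ = sin 23.44° × sin 341.273° = -0.12771, so δ = -7.337°.
cos H₀ = −tan φ · tan δ = −tan(+24.5°) × tan(-7.337°) = 0.0587, so H₀ = 1.5121 rad = 86.64°.
Daylight = 2H₀/(2π) × 24.00 h = (1.5121/π) × 24.00 = 11.55 h.

11.55 h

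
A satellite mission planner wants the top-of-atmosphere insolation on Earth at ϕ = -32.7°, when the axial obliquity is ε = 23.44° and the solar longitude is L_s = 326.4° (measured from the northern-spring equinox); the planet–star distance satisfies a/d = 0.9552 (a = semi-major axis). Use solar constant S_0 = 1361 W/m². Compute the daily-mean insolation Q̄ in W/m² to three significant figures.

Q̄ ≈ 402 W/m²

Solar declination: sin δ = sin ε · sin L_s = sin 23.44° × sin 326.4° = -0.22013, so δ = -12.717°.
cos h₀ = −tan(-32.7°) tan(-12.717°) = -0.1449, h₀ = 1.7162 rad.
Bracket: h₀ sin ϕ sin δ + cos ϕ cos δ sin h₀ = 1.7162×-0.54024×-0.22013 + 0.84151×0.97547×0.98945 = 0.204096 + 0.812208 = 1.016304.
Inverse-square distance factor (a/d)² = 0.9552² = 0.912407.
Q̄ = (S_0/π) × 0.912407 × [bracket] = (1361/π) × 0.912407 × 1.016304 = 401.7 W/m².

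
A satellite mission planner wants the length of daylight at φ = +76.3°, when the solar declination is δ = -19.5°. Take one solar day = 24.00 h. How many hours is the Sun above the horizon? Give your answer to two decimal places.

cos H₀ = −tan φ · tan δ = 1.4527 ≥ 1, so the Sun never rises (polar night) and H₀ = 0.
Daylight = 2H₀/(2π) × 24.00 h = (0.0000/π) × 24.00 = 0.00 h.

0.00 h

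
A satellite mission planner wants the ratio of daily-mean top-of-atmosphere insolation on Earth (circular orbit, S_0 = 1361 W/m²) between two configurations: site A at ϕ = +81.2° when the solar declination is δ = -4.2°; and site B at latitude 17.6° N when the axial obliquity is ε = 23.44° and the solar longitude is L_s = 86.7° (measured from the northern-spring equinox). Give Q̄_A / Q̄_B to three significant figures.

— Configuration A (ϕ=+81.2°):
cos h₀ = −tan(+81.2°) tan(-4.200°) = 0.4744, h₀ = 1.0766 rad.
Bracket: h₀ sin ϕ sin δ + cos ϕ cos δ sin h₀ = 1.0766×0.98823×-0.07324 + 0.15299×0.99731×0.88033 = -0.077922 + 0.134319 = 0.056397.
Q̄ = (S_0/π) × [bracket] = (1361/π) × 0.056397 = 24.432 W/m².
— Configuration B (ϕ=+17.6°):
Solar declination: sin δ = sin ε · sin L_s = sin 23.44° × sin 86.7° = 0.39713, so δ = +23.399°.
cos h₀ = −tan(+17.6°) tan(+23.399°) = -0.1373, h₀ = 1.7085 rad.
Bracket: h₀ sin ϕ sin δ + cos ϕ cos δ sin h₀ = 1.7085×0.30237×0.39713 + 0.95319×0.91776×0.99053 = 0.205157 + 0.866515 = 1.071672.
Q̄ = (S_0/π) × [bracket] = (1361/π) × 1.071672 = 464.27 W/m².
Ratio Q̄_A / Q̄_B = 24.432 / 464.27 = 0.05262.

Q̄_A / Q̄_B ≈ 0.0526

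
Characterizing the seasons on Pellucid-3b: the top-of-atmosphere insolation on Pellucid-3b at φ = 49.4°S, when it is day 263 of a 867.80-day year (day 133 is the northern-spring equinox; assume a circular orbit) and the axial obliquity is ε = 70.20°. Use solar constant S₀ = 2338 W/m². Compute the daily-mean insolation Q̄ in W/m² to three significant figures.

Solar longitude: λ_s = 360° × (263 − 133)/867.80 = 53.929°.
sin δ = sin 70.20° × sin 53.929° = 0.76051, so δ = +49.509°.
cos H₀ = −tan(-49.4°) tan(+49.509°) = 1.3665 ≥ 1 ⇒ polar night, H₀ = 0 and Q̄ = 0.

Q̄ ≈ 0.00 W/m²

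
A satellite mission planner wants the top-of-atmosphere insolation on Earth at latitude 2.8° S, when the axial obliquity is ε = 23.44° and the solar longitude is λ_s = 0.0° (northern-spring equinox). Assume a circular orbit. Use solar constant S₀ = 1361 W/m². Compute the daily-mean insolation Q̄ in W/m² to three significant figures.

Q̄ ≈ 433 W/m²

Solar declination: sin δ = sin ε · sin λ_s = sin 23.44° × sin 0.0° = 0.00000, so δ = +0.000°.
cos H₀ = −tan(-2.8°) tan(+0.000°) = 0.0000, H₀ = 1.5708 rad.
Bracket: H₀ sin φ sin δ + cos φ cos δ sin H₀ = 1.5708×-0.04885×0.00000 + 0.99881×1.00000×1.00000 = -0.000000 + 0.998810 = 0.998810.
Q̄ = (S₀/π) × [bracket] = (1361/π) × 0.998810 = 432.7 W/m².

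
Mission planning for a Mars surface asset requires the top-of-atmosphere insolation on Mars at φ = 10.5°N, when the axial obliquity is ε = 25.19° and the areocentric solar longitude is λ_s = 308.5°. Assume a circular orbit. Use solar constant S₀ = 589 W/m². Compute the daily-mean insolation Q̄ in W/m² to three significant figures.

sin δ = sin 25.19° × sin 308.5° = -0.33309, so δ = -19.457°.
cos H₀ = −tan(+10.5°) tan(-19.457°) = 0.0655, H₀ = 1.5053 rad.
Bracket: H₀ sin φ sin δ + cos φ cos δ sin H₀ = 1.5053×0.18224×-0.33309 + 0.98325×0.94289×0.99785 = -0.091375 + 0.925103 = 0.833728.
Q̄ = (S₀/π) × [bracket] = (589/π) × 0.833728 = 156.3 W/m².

Q̄ ≈ 156 W/m²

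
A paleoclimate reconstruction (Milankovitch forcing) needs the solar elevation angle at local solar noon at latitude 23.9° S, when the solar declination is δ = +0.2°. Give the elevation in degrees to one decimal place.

65.9°

At local noon the hour angle is zero, so the zenith angle equals |φ − δ| = |-23.9° − (+0.200°)| = 24.100°.
Elevation = 90° − 24.100° = 65.9°.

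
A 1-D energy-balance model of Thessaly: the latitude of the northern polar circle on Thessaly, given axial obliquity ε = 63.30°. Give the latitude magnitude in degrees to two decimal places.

The polar circle is the lowest latitude that experiences at least one full rotation of continuous daylight at the northern-summer solstice; it lies at |ϕ| = 90° − ε = 90° − 63.30° = 26.70°.

26.70°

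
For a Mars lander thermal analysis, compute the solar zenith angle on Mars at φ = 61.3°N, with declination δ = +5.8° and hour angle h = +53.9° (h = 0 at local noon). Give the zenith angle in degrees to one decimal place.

cos θ_z = sin φ sin δ + cos φ cos δ cos h = 0.088641 + 0.281497 = 0.370138.
θ_z = arccos(0.370138) = 68.3°.

θ_z = 68.3°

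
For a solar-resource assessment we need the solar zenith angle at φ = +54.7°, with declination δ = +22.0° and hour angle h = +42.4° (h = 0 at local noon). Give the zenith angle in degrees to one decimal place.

θ_z = 45.5°

cos θ_z = sin φ sin δ + cos φ cos δ cos h = 0.305731 + 0.395650 = 0.701381.
θ_z = arccos(0.701381) = 45.5°.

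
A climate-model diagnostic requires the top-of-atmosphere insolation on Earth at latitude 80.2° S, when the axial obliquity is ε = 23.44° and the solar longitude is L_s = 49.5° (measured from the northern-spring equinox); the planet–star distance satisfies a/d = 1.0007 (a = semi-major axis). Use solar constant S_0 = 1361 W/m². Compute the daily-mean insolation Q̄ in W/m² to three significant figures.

Q̄ ≈ 0.00 W/m²

Solar declination: sin δ = sin ε · sin L_s = sin 23.44° × sin 49.5° = 0.30248, so δ = +17.607°.
cos h₀ = −tan(-80.2°) tan(+17.607°) = 1.8372 ≥ 1 ⇒ polar night, h₀ = 0 and Q̄ = 0.
Inverse-square distance factor (a/d)² = 1.0007² = 1.001400.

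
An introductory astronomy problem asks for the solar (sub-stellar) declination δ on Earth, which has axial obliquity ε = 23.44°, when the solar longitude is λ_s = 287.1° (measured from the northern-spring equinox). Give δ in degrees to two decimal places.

δ = -22.35°

sin δ = sin ε · sin λ_s = sin 23.44° × sin 287.1° = -0.380203.
δ = arcsin(-0.380203) = -22.35°.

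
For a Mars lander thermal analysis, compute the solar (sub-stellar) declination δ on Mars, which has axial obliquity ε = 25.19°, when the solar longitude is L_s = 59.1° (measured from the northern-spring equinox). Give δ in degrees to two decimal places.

sin δ = sin ε · sin L_s = sin 25.19° × sin 59.1° = 0.365211.
δ = arcsin(0.365211) = +21.42°.

δ = +21.42°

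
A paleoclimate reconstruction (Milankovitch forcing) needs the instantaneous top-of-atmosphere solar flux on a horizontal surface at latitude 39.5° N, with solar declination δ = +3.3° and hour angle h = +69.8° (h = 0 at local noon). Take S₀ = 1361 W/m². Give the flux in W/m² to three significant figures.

412 W/m²

cos θ_z = sin φ sin δ + cos φ cos δ cos h = 0.036615 + 0.265999 = 0.302614.
Flux = S₀ · cos θ_z = 1361 × 0.302614 = 411.9 W/m².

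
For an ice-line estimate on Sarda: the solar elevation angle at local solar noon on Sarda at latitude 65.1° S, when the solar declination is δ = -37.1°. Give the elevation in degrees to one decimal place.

At local noon the hour angle is zero, so the zenith angle equals |ϕ − δ| = |-65.1° − (-37.100°)| = 28.000°.
Elevation = 90° − 28.000° = 62.0°.

62.0°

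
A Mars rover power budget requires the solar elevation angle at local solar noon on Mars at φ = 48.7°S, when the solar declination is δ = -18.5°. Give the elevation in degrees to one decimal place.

At local noon the hour angle is zero, so the zenith angle equals |φ − δ| = |-48.7° − (-18.500°)| = 30.200°.
Elevation = 90° − 30.200° = 59.8°.

59.8°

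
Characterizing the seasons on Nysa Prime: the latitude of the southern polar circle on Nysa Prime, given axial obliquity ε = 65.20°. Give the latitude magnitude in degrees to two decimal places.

24.80°

The polar circle is the lowest latitude that experiences at least one full rotation of continuous darkness at the northern-summer solstice; it lies at |φ| = 90° − ε = 90° − 65.20° = 24.80°.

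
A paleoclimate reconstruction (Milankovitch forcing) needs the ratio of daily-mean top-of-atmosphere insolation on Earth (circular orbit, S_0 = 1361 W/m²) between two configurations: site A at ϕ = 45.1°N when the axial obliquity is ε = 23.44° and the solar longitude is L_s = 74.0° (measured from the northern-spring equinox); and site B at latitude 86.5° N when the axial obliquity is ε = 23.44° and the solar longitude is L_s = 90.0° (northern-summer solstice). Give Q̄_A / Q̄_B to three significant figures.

Q̄_A / Q̄_B ≈ 0.910

— Configuration A (ϕ=+45.1°):
Solar declination: sin δ = sin ε · sin L_s = sin 23.44° × sin 74.0° = 0.38238, so δ = +22.481°.
cos h₀ = −tan(+45.1°) tan(+22.481°) = -0.4153, h₀ = 1.9990 rad.
Bracket: h₀ sin ϕ sin δ + cos ϕ cos δ sin h₀ = 1.9990×0.70834×0.38238 + 0.70587×0.92401×0.90970 = 0.541439 + 0.593334 = 1.134773.
Q̄ = (S_0/π) × [bracket] = (1361/π) × 1.134773 = 491.61 W/m².
— Configuration B (ϕ=+86.5°):
Solar declination: sin δ = sin ε · sin L_s = sin 23.44° × sin 90.0° = 0.39779, so δ = +23.440°.
cos h₀ = −tan(+86.5°) tan(+23.440°) = -7.0888 ≤ −1 ⇒ polar day, h₀ = π.
Bracket: h₀ sin ϕ sin δ + cos ϕ cos δ sin h₀ = 3.1416×0.99813×0.39779 + 0.06105×0.91748×0.00000 = 1.247360 + 0.000000 = 1.247360.
Q̄ = (S_0/π) × [bracket] = (1361/π) × 1.247360 = 540.38 W/m².
Ratio Q̄_A / Q̄_B = 491.61 / 540.38 = 0.9097.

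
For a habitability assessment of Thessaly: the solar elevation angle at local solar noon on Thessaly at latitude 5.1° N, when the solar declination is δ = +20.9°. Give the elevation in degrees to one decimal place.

At local noon the hour angle is zero, so the zenith angle equals |ϕ − δ| = |+5.1° − (+20.900°)| = 15.800°.
Elevation = 90° − 15.800° = 74.2°.

74.2°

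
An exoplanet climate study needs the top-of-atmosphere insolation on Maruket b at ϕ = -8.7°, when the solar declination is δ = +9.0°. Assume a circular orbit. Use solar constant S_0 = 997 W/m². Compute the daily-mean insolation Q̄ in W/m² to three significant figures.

Q̄ ≈ 298 W/m²

cos h₀ = −tan(-8.7°) tan(+9.000°) = 0.0242, h₀ = 1.5466 rad.
Bracket: h₀ sin ϕ sin δ + cos ϕ cos δ sin h₀ = 1.5466×-0.15126×0.15643 + 0.98849×0.98769×0.99971 = -0.036595 + 0.976039 = 0.939444.
Q̄ = (S_0/π) × [bracket] = (997/π) × 0.939444 = 298.1 W/m².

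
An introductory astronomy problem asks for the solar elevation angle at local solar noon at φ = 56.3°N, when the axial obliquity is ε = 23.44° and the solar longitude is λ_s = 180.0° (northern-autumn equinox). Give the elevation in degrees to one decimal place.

33.7°

Solar declination: sin δ = sin ε · sin λ_s = sin 23.44° × sin 180.0° = 0.00000, so δ = +0.000°.
At local noon the hour angle is zero, so the zenith angle equals |φ − δ| = |+56.3° − (+0.000°)| = 56.300°.
Elevation = 90° − 56.300° = 33.7°.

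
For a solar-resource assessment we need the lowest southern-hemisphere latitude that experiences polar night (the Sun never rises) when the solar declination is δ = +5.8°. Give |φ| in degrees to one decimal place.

Polar night requires cos H₀ = −tan φ tan δ ≥ 1, i.e. tan φ tan δ ≤ −1.
The boundary is |tan φ| · |tan δ| = 1, so |φ| = 90° − |δ| = 90° − 5.8° = 84.2° in the southern hemisphere.

|φ| = 84.2°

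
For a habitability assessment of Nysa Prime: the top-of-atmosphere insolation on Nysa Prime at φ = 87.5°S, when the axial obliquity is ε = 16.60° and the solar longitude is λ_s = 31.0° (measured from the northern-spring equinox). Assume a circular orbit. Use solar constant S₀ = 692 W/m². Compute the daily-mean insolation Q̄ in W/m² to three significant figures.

Solar declination: sin δ = sin ε · sin λ_s = sin 16.60° × sin 31.0° = 0.14714, so δ = +8.461°.
cos H₀ = −tan(-87.5°) tan(+8.461°) = 3.4072 ≥ 1 ⇒ polar night, H₀ = 0 and Q̄ = 0.

Q̄ ≈ 0.00 W/m²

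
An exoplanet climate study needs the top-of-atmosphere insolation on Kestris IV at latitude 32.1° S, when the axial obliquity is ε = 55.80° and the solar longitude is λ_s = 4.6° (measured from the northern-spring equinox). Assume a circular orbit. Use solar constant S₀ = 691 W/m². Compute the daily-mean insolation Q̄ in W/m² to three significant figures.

Q̄ ≈ 174 W/m²

Solar declination: sin δ = sin ε · sin λ_s = sin 55.80° × sin 4.6° = 0.06633, so δ = +3.803°.
cos H₀ = −tan(-32.1°) tan(+3.803°) = 0.0417, H₀ = 1.5291 rad.
Bracket: H₀ sin φ sin δ + cos φ cos δ sin H₀ = 1.5291×-0.53140×0.06633 + 0.84712×0.99780×0.99913 = -0.053897 + 0.844521 = 0.790624.
Q̄ = (S₀/π) × [bracket] = (691/π) × 0.790624 = 173.9 W/m².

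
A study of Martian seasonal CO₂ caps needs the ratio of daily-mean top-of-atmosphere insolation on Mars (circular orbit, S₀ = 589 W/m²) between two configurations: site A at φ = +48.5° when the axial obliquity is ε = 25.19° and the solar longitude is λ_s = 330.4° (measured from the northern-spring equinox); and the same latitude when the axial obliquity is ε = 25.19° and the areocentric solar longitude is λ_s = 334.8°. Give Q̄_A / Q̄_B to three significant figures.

— Configuration A (φ=+48.5°):
Solar declination: sin δ = sin ε · sin λ_s = sin 25.19° × sin 330.4° = -0.21023, so δ = -12.136°.
cos H₀ = −tan(+48.5°) tan(-12.136°) = 0.2431, H₀ = 1.3253 rad.
Bracket: H₀ sin φ sin δ + cos φ cos δ sin H₀ = 1.3253×0.74896×-0.21023 + 0.66262×0.97765×0.97001 = -0.208674 + 0.628383 = 0.419709.
Q̄ = (S₀/π) × [bracket] = (589/π) × 0.419709 = 78.689 W/m².
— Configuration B (φ=+48.5°):
sin δ = sin 25.19° × sin 334.8° = -0.18122, so δ = -10.441°.
cos H₀ = −tan(+48.5°) tan(-10.441°) = 0.2083, H₀ = 1.3610 rad.
Bracket: H₀ sin φ sin δ + cos φ cos δ sin H₀ = 1.3610×0.74896×-0.18122 + 0.66262×0.98344×0.97807 = -0.184724 + 0.637356 = 0.452632.
Q̄ = (S₀/π) × [bracket] = (589/π) × 0.452632 = 84.861 W/m².
Ratio Q̄_A / Q̄_B = 78.689 / 84.861 = 0.9273.

Q̄_A / Q̄_B ≈ 0.927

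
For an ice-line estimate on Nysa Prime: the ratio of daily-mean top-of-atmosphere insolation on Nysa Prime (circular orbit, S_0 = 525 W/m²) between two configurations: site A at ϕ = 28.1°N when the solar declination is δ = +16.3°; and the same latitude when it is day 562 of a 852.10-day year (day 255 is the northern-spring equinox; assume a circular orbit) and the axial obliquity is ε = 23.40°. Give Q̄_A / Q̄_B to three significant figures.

Q̄_A / Q̄_B ≈ 0.987

— Configuration A (ϕ=+28.1°):
cos h₀ = −tan(+28.1°) tan(+16.300°) = -0.1561, h₀ = 1.7276 rad.
Bracket: h₀ sin ϕ sin δ + cos ϕ cos δ sin h₀ = 1.7276×0.47101×0.28067 + 0.88213×0.95981×0.98774 = 0.228386 + 0.836297 = 1.064683.
Q̄ = (S_0/π) × [bracket] = (525/π) × 1.064683 = 177.92 W/m².
— Configuration B (ϕ=+28.1°):
Solar longitude: L_s = 360° × (562 − 255)/852.10 = 129.703°.
sin δ = sin 23.40° × sin 129.703° = 0.30555, so δ = +17.791°.
cos h₀ = −tan(+28.1°) tan(+17.791°) = -0.1713, h₀ = 1.7430 rad.
Bracket: h₀ sin ϕ sin δ + cos ϕ cos δ sin h₀ = 1.7430×0.47101×0.30555 + 0.88213×0.95218×0.98521 = 0.250848 + 0.827524 = 1.078372.
Q̄ = (S_0/π) × [bracket] = (525/π) × 1.078372 = 180.21 W/m².
Ratio Q̄_A / Q̄_B = 177.92 / 180.21 = 0.9873.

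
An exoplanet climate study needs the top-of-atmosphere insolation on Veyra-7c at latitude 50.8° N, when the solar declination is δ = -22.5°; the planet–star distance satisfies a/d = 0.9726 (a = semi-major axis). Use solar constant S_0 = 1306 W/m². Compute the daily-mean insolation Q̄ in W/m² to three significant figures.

cos h₀ = −tan(+50.8°) tan(-22.500°) = 0.5079, h₀ = 1.0381 rad.
Bracket: h₀ sin ϕ sin δ + cos ϕ cos δ sin h₀ = 1.0381×0.77494×-0.38268 + 0.63203×0.92388×0.86143 = -0.307853 + 0.503006 = 0.195153.
Inverse-square distance factor (a/d)² = 0.9726² = 0.945951.
Q̄ = (S_0/π) × 0.945951 × [bracket] = (1306/π) × 0.945951 × 0.195153 = 76.74 W/m².

Q̄ ≈ 76.7 W/m²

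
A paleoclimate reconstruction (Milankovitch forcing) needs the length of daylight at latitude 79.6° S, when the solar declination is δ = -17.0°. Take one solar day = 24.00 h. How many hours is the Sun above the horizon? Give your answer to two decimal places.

24.00 h

Sunrise equation: cos H₀ = −tan φ · tan δ = -1.6658 ≤ −1, so the Sun never sets (polar day) and H₀ = π.
Daylight = 2H₀/(2π) × 24.00 h = (3.1416/π) × 24.00 = 24.00 h.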